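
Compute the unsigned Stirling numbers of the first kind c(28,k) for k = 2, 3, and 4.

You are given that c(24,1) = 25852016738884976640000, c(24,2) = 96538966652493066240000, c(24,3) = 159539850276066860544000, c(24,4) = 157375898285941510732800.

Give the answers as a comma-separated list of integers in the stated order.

row 25: T[25][1]=24·25852016738884976640000+0=620448401733239439360000  T[25][2]=24·96538966652493066240000+25852016738884976640000=2342787216398718566400000  T[25][3]=24·159539850276066860544000+96538966652493066240000=3925495373278097719296000  T[25][4]=24·157375898285941510732800+159539850276066860544000=3936561409138663118131200
row 26: T[26][1]=25·620448401733239439360000+0=15511210043330985984000000  T[26][2]=25·2342787216398718566400000+620448401733239439360000=59190128811701203599360000  T[26][3]=25·3925495373278097719296000+2342787216398718566400000=100480171548351161548800000  T[26][4]=25·3936561409138663118131200+3925495373278097719296000=102339530601744675672576000
row 27: T[27][1]=26·15511210043330985984000000+0=403291461126605635584000000  T[27][2]=26·59190128811701203599360000+15511210043330985984000000=1554454559147562279567360000  T[27][3]=26·100480171548351161548800000+59190128811701203599360000=2671674589068831403868160000  T[27][4]=26·102339530601744675672576000+100480171548351161548800000=2761307967193712729035776000
row 28: T[28][2]=27·1554454559147562279567360000+403291461126605635584000000=42373564558110787183902720000  T[28][3]=27·2671674589068831403868160000+1554454559147562279567360000=73689668464006010184007680000  T[28][4]=27·2761307967193712729035776000+2671674589068831403868160000=77226989703299075087834112000
Read c(28,2) = 42373564558110787183902720000, c(28,3) = 73689668464006010184007680000, c(28,4) = 77226989703299075087834112000.

42373564558110787183902720000, 73689668464006010184007680000, 77226989703299075087834112000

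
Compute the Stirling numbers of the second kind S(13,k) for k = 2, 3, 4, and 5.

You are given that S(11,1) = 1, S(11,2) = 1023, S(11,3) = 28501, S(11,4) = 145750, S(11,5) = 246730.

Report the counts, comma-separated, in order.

4095, 261625, 2532530, 7508501

[12] T[12,1]:1*1+0=1 · T[12,2]:2*1023+1=2047 · T[12,3]:3*28501+1023=86526 · T[12,4]:4*145750+28501=611501 · T[12,5]:5*246730+145750=1379400
[13] T[13,2]:2*2047+1=4095 · T[13,3]:3*86526+2047=261625 · T[13,4]:4*611501+86526=2532530 · T[13,5]:5*1379400+611501=7508501
Read S(13,2) = 4095, S(13,3) = 261625, S(13,4) = 2532530, S(13,5) = 7508501.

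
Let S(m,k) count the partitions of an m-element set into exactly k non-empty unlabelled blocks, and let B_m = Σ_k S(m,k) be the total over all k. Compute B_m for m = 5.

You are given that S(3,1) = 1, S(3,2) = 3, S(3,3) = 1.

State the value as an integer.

52

row 4: T[4][1]=1·1+0=1  T[4][2]=2·3+1=7  T[4][3]=3·1+3=6  T[4][4]=4·0+1=1
row 5: T[5][1]=1·1+0=1  T[5][2]=2·7+1=15  T[5][3]=3·6+7=25  T[5][4]=4·1+6=10  T[5][5]=5·0+1=1
B_5 = ΣS(5,k) = 1+15+25+10+1 = 52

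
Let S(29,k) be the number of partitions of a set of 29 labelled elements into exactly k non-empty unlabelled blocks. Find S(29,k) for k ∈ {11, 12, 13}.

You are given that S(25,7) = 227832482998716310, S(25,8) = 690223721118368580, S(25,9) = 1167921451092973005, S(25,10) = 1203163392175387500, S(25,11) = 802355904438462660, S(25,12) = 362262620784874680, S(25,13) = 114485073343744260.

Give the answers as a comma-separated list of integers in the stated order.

@26  (26,8):690223721118368580·8+227832482998716310→5749622251945664950, (26,9):1167921451092973005·9+690223721118368580→11201516780955125625, (26,10):1203163392175387500·10+1167921451092973005→13199555372846848005, (26,11):802355904438462660·11+1203163392175387500→10029078340998476760, (26,12):362262620784874680·12+802355904438462660→5149507353856958820, (26,13):114485073343744260·13+362262620784874680→1850568574253550060
@27  (27,9):11201516780955125625·9+5749622251945664950→106563273280541795575, (27,10):13199555372846848005·10+11201516780955125625→143197070509423605675, (27,11):10029078340998476760·11+13199555372846848005→123519417123830092365, (27,12):5149507353856958820·12+10029078340998476760→71823166587281982600, (27,13):1850568574253550060·13+5149507353856958820→29206898819153109600
@28  (28,10):143197070509423605675·10+106563273280541795575→1538533978374777852325, (28,11):123519417123830092365·11+143197070509423605675→1501910658871554621690, (28,12):71823166587281982600·12+123519417123830092365→985397416171213883565, (28,13):29206898819153109600·13+71823166587281982600→451512851236272407400
@29  (29,11):1501910658871554621690·11+1538533978374777852325→18059551225961878690915, (29,12):985397416171213883565·12+1501910658871554621690→13326679652926121224470, (29,13):451512851236272407400·13+985397416171213883565→6855064482242755179765
Read S(29,11) = 18059551225961878690915, S(29,12) = 13326679652926121224470, S(29,13) = 6855064482242755179765.

18059551225961878690915, 13326679652926121224470, 6855064482242755179765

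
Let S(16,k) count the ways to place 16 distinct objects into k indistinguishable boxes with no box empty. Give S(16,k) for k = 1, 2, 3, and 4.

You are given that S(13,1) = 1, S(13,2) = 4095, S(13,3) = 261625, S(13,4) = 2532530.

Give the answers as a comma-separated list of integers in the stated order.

row 14: T[14][1]=1·1+0=1  T[14][2]=2·4095+1=8191  T[14][3]=3·261625+4095=788970  T[14][4]=4·2532530+261625=10391745
row 15: T[15][1]=1·1+0=1  T[15][2]=2·8191+1=16383  T[15][3]=3·788970+8191=2375101  T[15][4]=4·10391745+788970=42355950
row 16: T[16][1]=1·1+0=1  T[16][2]=2·16383+1=32767  T[16][3]=3·2375101+16383=7141686  T[16][4]=4·42355950+2375101=171798901
Read S(16,1) = 1, S(16,2) = 32767, S(16,3) = 7141686, S(16,4) = 171798901.

1, 32767, 7141686, 171798901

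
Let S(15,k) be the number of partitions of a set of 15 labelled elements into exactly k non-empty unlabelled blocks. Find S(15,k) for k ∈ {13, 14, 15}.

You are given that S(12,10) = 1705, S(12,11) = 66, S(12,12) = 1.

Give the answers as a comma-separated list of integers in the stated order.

4550, 105, 1

r13: T_13,11=11×66+1705=2431; T_13,12=12×1+66=78; T_13,13=13×0+1=1
r14: T_14,12=12×78+2431=3367; T_14,13=13×1+78=91; T_14,14=14×0+1=1
r15: T_15,13=13×91+3367=4550; T_15,14=14×1+91=105; T_15,15=15×0+1=1
Read S(15,13) = 4550, S(15,14) = 105, S(15,15) = 1.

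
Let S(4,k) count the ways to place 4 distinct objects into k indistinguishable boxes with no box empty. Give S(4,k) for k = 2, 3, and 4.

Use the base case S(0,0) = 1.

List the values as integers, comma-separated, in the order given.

7, 6, 1

row 1: T[1][1]=1·0+1=1
row 2: T[2][1]=1·1+0=1  T[2][2]=2·0+1=1
row 3: T[3][1]=1·1+0=1  T[3][2]=2·1+1=3  T[3][3]=3·0+1=1
row 4: T[4][2]=2·3+1=7  T[4][3]=3·1+3=6  T[4][4]=4·0+1=1
Read S(4,2) = 7, S(4,3) = 6, S(4,4) = 1.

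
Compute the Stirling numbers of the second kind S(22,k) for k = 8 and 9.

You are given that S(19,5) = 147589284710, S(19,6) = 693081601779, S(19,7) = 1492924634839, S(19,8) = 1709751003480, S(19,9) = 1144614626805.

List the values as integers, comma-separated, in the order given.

1142399079991620, 1241963303533920

row 20: T[20][6]=6·693081601779+147589284710=4306078895384  T[20][7]=7·1492924634839+693081601779=11143554045652  T[20][8]=8·1709751003480+1492924634839=15170932662679  T[20][9]=9·1144614626805+1709751003480=12011282644725
row 21: T[21][7]=7·11143554045652+4306078895384=82310957214948  T[21][8]=8·15170932662679+11143554045652=132511015347084  T[21][9]=9·12011282644725+15170932662679=123272476465204
row 22: T[22][8]=8·132511015347084+82310957214948=1142399079991620  T[22][9]=9·123272476465204+132511015347084=1241963303533920
Read S(22,8) = 1142399079991620, S(22,9) = 1241963303533920.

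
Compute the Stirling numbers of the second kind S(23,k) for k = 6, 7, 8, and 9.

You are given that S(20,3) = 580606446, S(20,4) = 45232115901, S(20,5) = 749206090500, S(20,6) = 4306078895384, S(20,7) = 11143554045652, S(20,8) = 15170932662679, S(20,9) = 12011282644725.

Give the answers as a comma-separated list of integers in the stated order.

r21: T_21,4=4×45232115901+580606446=181509070050; T_21,5=5×749206090500+45232115901=3791262568401; T_21,6=6×4306078895384+749206090500=26585679462804; T_21,7=7×11143554045652+4306078895384=82310957214948; T_21,8=8×15170932662679+11143554045652=132511015347084; T_21,9=9×12011282644725+15170932662679=123272476465204
r22: T_22,5=5×3791262568401+181509070050=19137821912055; T_22,6=6×26585679462804+3791262568401=163305339345225; T_22,7=7×82310957214948+26585679462804=602762379967440; T_22,8=8×132511015347084+82310957214948=1142399079991620; T_22,9=9×123272476465204+132511015347084=1241963303533920
r23: T_23,6=6×163305339345225+19137821912055=998969857983405; T_23,7=7×602762379967440+163305339345225=4382641999117305; T_23,8=8×1142399079991620+602762379967440=9741955019900400; T_23,9=9×1241963303533920+1142399079991620=12320068811796900
Read S(23,6) = 998969857983405, S(23,7) = 4382641999117305, S(23,8) = 9741955019900400, S(23,9) = 12320068811796900.

998969857983405, 4382641999117305, 9741955019900400, 12320068811796900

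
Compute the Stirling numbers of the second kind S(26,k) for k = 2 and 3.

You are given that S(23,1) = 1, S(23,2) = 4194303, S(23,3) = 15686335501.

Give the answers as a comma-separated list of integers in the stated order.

33554431, 423610750290

@24  (24,1):1·1+0→1, (24,2):4194303·2+1→8388607, (24,3):15686335501·3+4194303→47063200806
@25  (25,1):1·1+0→1, (25,2):8388607·2+1→16777215, (25,3):47063200806·3+8388607→141197991025
@26  (26,2):16777215·2+1→33554431, (26,3):141197991025·3+16777215→423610750290
Read S(26,2) = 33554431, S(26,3) = 423610750290.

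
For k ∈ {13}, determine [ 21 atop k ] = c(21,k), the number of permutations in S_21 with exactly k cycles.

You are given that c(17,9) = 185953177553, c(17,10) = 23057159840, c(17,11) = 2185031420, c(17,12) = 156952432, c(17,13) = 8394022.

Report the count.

i=18: T(18,10)=185953177553+17·23057159840=577924894833 | T(18,11)=23057159840+17·2185031420=60202693980 | T(18,12)=2185031420+17·156952432=4853222764 | T(18,13)=156952432+17·8394022=299650806
i=19: T(19,11)=577924894833+18·60202693980=1661573386473 | T(19,12)=60202693980+18·4853222764=147560703732 | T(19,13)=4853222764+18·299650806=10246937272
i=20: T(20,12)=1661573386473+19·147560703732=4465226757381 | T(20,13)=147560703732+19·10246937272=342252511900
i=21: T(21,13)=4465226757381+20·342252511900=11310276995381
Read c(21,13) = 11310276995381.

11310276995381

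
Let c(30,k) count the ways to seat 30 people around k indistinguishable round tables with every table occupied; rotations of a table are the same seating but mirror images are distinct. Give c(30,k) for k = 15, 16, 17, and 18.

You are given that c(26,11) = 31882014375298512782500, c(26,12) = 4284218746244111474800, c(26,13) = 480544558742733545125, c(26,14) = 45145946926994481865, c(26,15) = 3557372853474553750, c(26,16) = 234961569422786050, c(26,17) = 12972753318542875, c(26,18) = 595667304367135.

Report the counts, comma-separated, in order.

8459574446076318147830625, 691254538651580660999025, 48487623689430693038025, 2918939500751087661105

@27  (27,12):4284218746244111474800·26+31882014375298512782500→143271701777645411127300, (27,13):480544558742733545125·26+4284218746244111474800→16778377273555183648050, (27,14):45145946926994481865·26+480544558742733545125→1654339178844590073615, (27,15):3557372853474553750·26+45145946926994481865→137637641117332879365, (27,16):234961569422786050·26+3557372853474553750→9666373658466991050, (27,17):12972753318542875·26+234961569422786050→572253155704900800, (27,18):595667304367135·26+12972753318542875→28460103232088385
@28  (28,13):16778377273555183648050·27+143271701777645411127300→596287888163635369624650, (28,14):1654339178844590073615·27+16778377273555183648050→61445535102359115635655, (28,15):137637641117332879365·27+1654339178844590073615→5370555489012577816470, (28,16):9666373658466991050·27+137637641117332879365→398629729895941637715, (28,17):572253155704900800·27+9666373658466991050→25117208862499312650, (28,18):28460103232088385·27+572253155704900800→1340675942971287195
@29  (29,14):61445535102359115635655·28+596287888163635369624650→2316762871029690607422990, (29,15):5370555489012577816470·28+61445535102359115635655→211821088794711294496815, (29,16):398629729895941637715·28+5370555489012577816470→16532187926098943672490, (29,17):25117208862499312650·28+398629729895941637715→1101911578045922391915, (29,18):1340675942971287195·28+25117208862499312650→62656135265695354110
@30  (30,15):211821088794711294496815·29+2316762871029690607422990→8459574446076318147830625, (30,16):16532187926098943672490·29+211821088794711294496815→691254538651580660999025, (30,17):1101911578045922391915·29+16532187926098943672490→48487623689430693038025, (30,18):62656135265695354110·29+1101911578045922391915→2918939500751087661105
Read c(30,15) = 8459574446076318147830625, c(30,16) = 691254538651580660999025, c(30,17) = 48487623689430693038025, c(30,18) = 2918939500751087661105.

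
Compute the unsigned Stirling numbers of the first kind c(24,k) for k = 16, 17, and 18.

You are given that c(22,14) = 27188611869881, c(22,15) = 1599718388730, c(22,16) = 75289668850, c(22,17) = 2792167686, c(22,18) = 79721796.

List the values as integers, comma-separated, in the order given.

r23: T_23,15=22×1599718388730+27188611869881=62382416421941; T_23,16=22×75289668850+1599718388730=3256091103430; T_23,17=22×2792167686+75289668850=136717357942; T_23,18=22×79721796+2792167686=4546047198
r24: T_24,16=23×3256091103430+62382416421941=137272511800831; T_24,17=23×136717357942+3256091103430=6400590336096; T_24,18=23×4546047198+136717357942=241276443496
Read c(24,16) = 137272511800831, c(24,17) = 6400590336096, c(24,18) = 241276443496.

137272511800831, 6400590336096, 241276443496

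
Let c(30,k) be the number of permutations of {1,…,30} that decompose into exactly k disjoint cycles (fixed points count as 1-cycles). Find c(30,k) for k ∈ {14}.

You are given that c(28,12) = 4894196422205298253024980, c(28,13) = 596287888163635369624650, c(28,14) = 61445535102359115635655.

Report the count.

88776380550648116217781890

row 29: T[29][13]=28·596287888163635369624650+4894196422205298253024980=21590257290787088602515180  T[29][14]=28·61445535102359115635655+596287888163635369624650=2316762871029690607422990
row 30: T[30][14]=29·2316762871029690607422990+21590257290787088602515180=88776380550648116217781890
Read c(30,14) = 88776380550648116217781890.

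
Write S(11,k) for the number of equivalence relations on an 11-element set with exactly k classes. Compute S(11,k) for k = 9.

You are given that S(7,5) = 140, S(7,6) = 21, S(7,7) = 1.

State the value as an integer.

@8  (8,6):21·6+140→266, (8,7):1·7+21→28, (8,8):0·8+1→1
@9  (9,7):28·7+266→462, (9,8):1·8+28→36, (9,9):0·9+1→1
@10  (10,8):36·8+462→750, (10,9):1·9+36→45
@11  (11,9):45·9+750→1155
Read S(11,9) = 1155.

1155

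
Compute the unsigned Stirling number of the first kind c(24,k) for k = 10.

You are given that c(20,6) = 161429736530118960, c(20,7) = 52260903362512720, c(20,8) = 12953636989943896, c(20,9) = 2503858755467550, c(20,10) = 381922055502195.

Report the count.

220984454979433717396

@21  (21,7):52260903362512720·20+161429736530118960→1206647803780373360, (21,8):12953636989943896·20+52260903362512720→311333643161390640, (21,9):2503858755467550·20+12953636989943896→63030812099294896, (21,10):381922055502195·20+2503858755467550→10142299865511450
@22  (22,8):311333643161390640·21+1206647803780373360→7744654310169576800, (22,9):63030812099294896·21+311333643161390640→1634980697246583456, (22,10):10142299865511450·21+63030812099294896→276019109275035346
@23  (23,9):1634980697246583456·22+7744654310169576800→43714229649594412832, (23,10):276019109275035346·22+1634980697246583456→7707401101297361068
@24  (24,10):7707401101297361068·23+43714229649594412832→220984454979433717396
Read c(24,10) = 220984454979433717396.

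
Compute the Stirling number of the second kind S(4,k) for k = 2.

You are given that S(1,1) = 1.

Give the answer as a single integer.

i=2: T(2,1)=0+1·1=1 | T(2,2)=1+2·0=1
i=3: T(3,1)=0+1·1=1 | T(3,2)=1+2·1=3
i=4: T(4,2)=1+2·3=7
Read S(4,2) = 7.

7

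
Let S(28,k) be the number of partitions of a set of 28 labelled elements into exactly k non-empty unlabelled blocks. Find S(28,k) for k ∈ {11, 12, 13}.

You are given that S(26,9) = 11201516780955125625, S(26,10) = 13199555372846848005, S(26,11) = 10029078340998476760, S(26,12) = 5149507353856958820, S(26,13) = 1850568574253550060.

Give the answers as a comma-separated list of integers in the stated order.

1501910658871554621690, 985397416171213883565, 451512851236272407400

row 27: T[27][10]=10·13199555372846848005+11201516780955125625=143197070509423605675  T[27][11]=11·10029078340998476760+13199555372846848005=123519417123830092365  T[27][12]=12·5149507353856958820+10029078340998476760=71823166587281982600  T[27][13]=13·1850568574253550060+5149507353856958820=29206898819153109600
row 28: T[28][11]=11·123519417123830092365+143197070509423605675=1501910658871554621690  T[28][12]=12·71823166587281982600+123519417123830092365=985397416171213883565  T[28][13]=13·29206898819153109600+71823166587281982600=451512851236272407400
Read S(28,11) = 1501910658871554621690, S(28,12) = 985397416171213883565, S(28,13) = 451512851236272407400.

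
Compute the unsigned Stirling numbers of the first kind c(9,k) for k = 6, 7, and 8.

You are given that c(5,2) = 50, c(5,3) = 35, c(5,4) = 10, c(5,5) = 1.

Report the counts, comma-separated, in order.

4536, 546, 36

[6] T[6,3]:5*35+50=225 · T[6,4]:5*10+35=85 · T[6,5]:5*1+10=15 · T[6,6]:5*0+1=1
[7] T[7,4]:6*85+225=735 · T[7,5]:6*15+85=175 · T[7,6]:6*1+15=21 · T[7,7]:6*0+1=1
[8] T[8,5]:7*175+735=1960 · T[8,6]:7*21+175=322 · T[8,7]:7*1+21=28 · T[8,8]:7*0+1=1
[9] T[9,6]:8*322+1960=4536 · T[9,7]:8*28+322=546 · T[9,8]:8*1+28=36
Read c(9,6) = 4536, c(9,7) = 546, c(9,8) = 36.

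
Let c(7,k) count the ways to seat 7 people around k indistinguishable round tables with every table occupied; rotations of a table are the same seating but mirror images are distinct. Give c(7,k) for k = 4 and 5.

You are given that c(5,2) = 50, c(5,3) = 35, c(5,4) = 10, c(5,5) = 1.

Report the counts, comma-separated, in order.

[6] T[6,3]:5*35+50=225 · T[6,4]:5*10+35=85 · T[6,5]:5*1+10=15
[7] T[7,4]:6*85+225=735 · T[7,5]:6*15+85=175
Read c(7,4) = 735, c(7,5) = 175.

735, 175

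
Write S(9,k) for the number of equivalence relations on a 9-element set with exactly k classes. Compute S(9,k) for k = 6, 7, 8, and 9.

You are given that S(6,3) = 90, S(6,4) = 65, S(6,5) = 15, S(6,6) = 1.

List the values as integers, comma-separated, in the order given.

i=7: T(7,4)=90+4·65=350 | T(7,5)=65+5·15=140 | T(7,6)=15+6·1=21 | T(7,7)=1+7·0=1
i=8: T(8,5)=350+5·140=1050 | T(8,6)=140+6·21=266 | T(8,7)=21+7·1=28 | T(8,8)=1+8·0=1
i=9: T(9,6)=1050+6·266=2646 | T(9,7)=266+7·28=462 | T(9,8)=28+8·1=36 | T(9,9)=1+9·0=1
Read S(9,6) = 2646, S(9,7) = 462, S(9,8) = 36, S(9,9) = 1.

2646, 462, 36, 1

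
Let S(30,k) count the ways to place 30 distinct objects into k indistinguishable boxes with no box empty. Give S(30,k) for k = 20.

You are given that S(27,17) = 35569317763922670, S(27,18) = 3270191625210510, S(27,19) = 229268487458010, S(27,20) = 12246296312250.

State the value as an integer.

581535955088511150

i=28: T(28,18)=35569317763922670+18·3270191625210510=94432767017711850 | T(28,19)=3270191625210510+19·229268487458010=7626292886912700 | T(28,20)=229268487458010+20·12246296312250=474194413703010
i=29: T(29,19)=94432767017711850+19·7626292886912700=239332331869053150 | T(29,20)=7626292886912700+20·474194413703010=17110181160972900
i=30: T(30,20)=239332331869053150+20·17110181160972900=581535955088511150
Read S(30,20) = 581535955088511150.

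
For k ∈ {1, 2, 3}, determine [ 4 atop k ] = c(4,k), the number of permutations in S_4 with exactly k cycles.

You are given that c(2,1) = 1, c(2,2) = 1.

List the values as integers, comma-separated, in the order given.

6, 11, 6

@3  (3,1):1·2+0→2, (3,2):1·2+1→3, (3,3):0·2+1→1
@4  (4,1):2·3+0→6, (4,2):3·3+2→11, (4,3):1·3+3→6
Read c(4,1) = 6, c(4,2) = 11, c(4,3) = 6.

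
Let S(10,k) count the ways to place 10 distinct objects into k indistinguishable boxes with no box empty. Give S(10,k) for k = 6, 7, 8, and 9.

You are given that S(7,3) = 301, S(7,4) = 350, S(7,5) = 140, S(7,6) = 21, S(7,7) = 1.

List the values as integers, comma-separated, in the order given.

22827, 5880, 750, 45

r8: T_8,4=4×350+301=1701; T_8,5=5×140+350=1050; T_8,6=6×21+140=266; T_8,7=7×1+21=28; T_8,8=8×0+1=1
r9: T_9,5=5×1050+1701=6951; T_9,6=6×266+1050=2646; T_9,7=7×28+266=462; T_9,8=8×1+28=36; T_9,9=9×0+1=1
r10: T_10,6=6×2646+6951=22827; T_10,7=7×462+2646=5880; T_10,8=8×36+462=750; T_10,9=9×1+36=45
Read S(10,6) = 22827, S(10,7) = 5880, S(10,8) = 750, S(10,9) = 45.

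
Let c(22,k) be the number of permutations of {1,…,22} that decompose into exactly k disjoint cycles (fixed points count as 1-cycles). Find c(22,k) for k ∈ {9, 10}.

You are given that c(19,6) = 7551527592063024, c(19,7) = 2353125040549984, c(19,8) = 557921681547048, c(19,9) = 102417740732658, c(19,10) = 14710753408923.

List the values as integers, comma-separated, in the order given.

@20  (20,7):2353125040549984·19+7551527592063024→52260903362512720, (20,8):557921681547048·19+2353125040549984→12953636989943896, (20,9):102417740732658·19+557921681547048→2503858755467550, (20,10):14710753408923·19+102417740732658→381922055502195
@21  (21,8):12953636989943896·20+52260903362512720→311333643161390640, (21,9):2503858755467550·20+12953636989943896→63030812099294896, (21,10):381922055502195·20+2503858755467550→10142299865511450
@22  (22,9):63030812099294896·21+311333643161390640→1634980697246583456, (22,10):10142299865511450·21+63030812099294896→276019109275035346
Read c(22,9) = 1634980697246583456, c(22,10) = 276019109275035346.

1634980697246583456, 276019109275035346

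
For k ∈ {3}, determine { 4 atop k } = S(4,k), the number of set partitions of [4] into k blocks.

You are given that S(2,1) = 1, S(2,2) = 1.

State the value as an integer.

6

i=3: T(3,2)=1+2·1=3 | T(3,3)=1+3·0=1
i=4: T(4,3)=3+3·1=6
Read S(4,3) = 6.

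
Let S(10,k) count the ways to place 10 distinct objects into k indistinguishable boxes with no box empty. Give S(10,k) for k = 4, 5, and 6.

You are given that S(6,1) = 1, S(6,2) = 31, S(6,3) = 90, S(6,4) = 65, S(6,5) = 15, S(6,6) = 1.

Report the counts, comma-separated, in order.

34105, 42525, 22827

r7: T_7,1=1×1+0=1; T_7,2=2×31+1=63; T_7,3=3×90+31=301; T_7,4=4×65+90=350; T_7,5=5×15+65=140; T_7,6=6×1+15=21
r8: T_8,2=2×63+1=127; T_8,3=3×301+63=966; T_8,4=4×350+301=1701; T_8,5=5×140+350=1050; T_8,6=6×21+140=266
r9: T_9,3=3×966+127=3025; T_9,4=4×1701+966=7770; T_9,5=5×1050+1701=6951; T_9,6=6×266+1050=2646
r10: T_10,4=4×7770+3025=34105; T_10,5=5×6951+7770=42525; T_10,6=6×2646+6951=22827
Read S(10,4) = 34105, S(10,5) = 42525, S(10,6) = 22827.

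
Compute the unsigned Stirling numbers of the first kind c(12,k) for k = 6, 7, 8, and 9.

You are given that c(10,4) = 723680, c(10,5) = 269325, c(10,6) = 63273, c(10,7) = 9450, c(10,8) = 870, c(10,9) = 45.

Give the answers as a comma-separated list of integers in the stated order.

@11  (11,5):269325·10+723680→3416930, (11,6):63273·10+269325→902055, (11,7):9450·10+63273→157773, (11,8):870·10+9450→18150, (11,9):45·10+870→1320
@12  (12,6):902055·11+3416930→13339535, (12,7):157773·11+902055→2637558, (12,8):18150·11+157773→357423, (12,9):1320·11+18150→32670
Read c(12,6) = 13339535, c(12,7) = 2637558, c(12,8) = 357423, c(12,9) = 32670.

13339535, 2637558, 357423, 32670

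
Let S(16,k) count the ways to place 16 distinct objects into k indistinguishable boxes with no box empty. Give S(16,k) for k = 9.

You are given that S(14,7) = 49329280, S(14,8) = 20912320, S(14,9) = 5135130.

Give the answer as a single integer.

row 15: T[15][8]=8·20912320+49329280=216627840  T[15][9]=9·5135130+20912320=67128490
row 16: T[16][9]=9·67128490+216627840=820784250
Read S(16,9) = 820784250.

820784250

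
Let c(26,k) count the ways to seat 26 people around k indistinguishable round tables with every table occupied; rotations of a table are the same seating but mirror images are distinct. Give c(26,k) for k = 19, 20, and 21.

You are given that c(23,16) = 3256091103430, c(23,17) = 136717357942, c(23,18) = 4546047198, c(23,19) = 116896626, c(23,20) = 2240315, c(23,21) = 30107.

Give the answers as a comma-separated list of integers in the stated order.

22563937825000, 696829576300, 17247104875

i=24: T(24,17)=3256091103430+23·136717357942=6400590336096 | T(24,18)=136717357942+23·4546047198=241276443496 | T(24,19)=4546047198+23·116896626=7234669596 | T(24,20)=116896626+23·2240315=168423871 | T(24,21)=2240315+23·30107=2932776
i=25: T(25,18)=6400590336096+24·241276443496=12191224980000 | T(25,19)=241276443496+24·7234669596=414908513800 | T(25,20)=7234669596+24·168423871=11276842500 | T(25,21)=168423871+24·2932776=238810495
i=26: T(26,19)=12191224980000+25·414908513800=22563937825000 | T(26,20)=414908513800+25·11276842500=696829576300 | T(26,21)=11276842500+25·238810495=17247104875
Read c(26,19) = 22563937825000, c(26,20) = 696829576300, c(26,21) = 17247104875.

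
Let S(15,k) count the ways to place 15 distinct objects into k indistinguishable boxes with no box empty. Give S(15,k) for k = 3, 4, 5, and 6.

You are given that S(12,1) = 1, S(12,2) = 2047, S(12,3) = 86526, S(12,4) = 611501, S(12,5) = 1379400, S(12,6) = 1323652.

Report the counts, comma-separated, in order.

2375101, 42355950, 210766920, 420693273

[13] T[13,1]:1*1+0=1 · T[13,2]:2*2047+1=4095 · T[13,3]:3*86526+2047=261625 · T[13,4]:4*611501+86526=2532530 · T[13,5]:5*1379400+611501=7508501 · T[13,6]:6*1323652+1379400=9321312
[14] T[14,2]:2*4095+1=8191 · T[14,3]:3*261625+4095=788970 · T[14,4]:4*2532530+261625=10391745 · T[14,5]:5*7508501+2532530=40075035 · T[14,6]:6*9321312+7508501=63436373
[15] T[15,3]:3*788970+8191=2375101 · T[15,4]:4*10391745+788970=42355950 · T[15,5]:5*40075035+10391745=210766920 · T[15,6]:6*63436373+40075035=420693273
Read S(15,3) = 2375101, S(15,4) = 42355950, S(15,5) = 210766920, S(15,6) = 420693273.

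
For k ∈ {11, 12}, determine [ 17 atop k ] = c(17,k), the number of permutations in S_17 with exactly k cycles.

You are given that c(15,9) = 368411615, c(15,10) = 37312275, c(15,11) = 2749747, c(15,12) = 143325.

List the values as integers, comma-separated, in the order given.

@16  (16,10):37312275·15+368411615→928095740, (16,11):2749747·15+37312275→78558480, (16,12):143325·15+2749747→4899622
@17  (17,11):78558480·16+928095740→2185031420, (17,12):4899622·16+78558480→156952432
Read c(17,11) = 2185031420, c(17,12) = 156952432.

2185031420, 156952432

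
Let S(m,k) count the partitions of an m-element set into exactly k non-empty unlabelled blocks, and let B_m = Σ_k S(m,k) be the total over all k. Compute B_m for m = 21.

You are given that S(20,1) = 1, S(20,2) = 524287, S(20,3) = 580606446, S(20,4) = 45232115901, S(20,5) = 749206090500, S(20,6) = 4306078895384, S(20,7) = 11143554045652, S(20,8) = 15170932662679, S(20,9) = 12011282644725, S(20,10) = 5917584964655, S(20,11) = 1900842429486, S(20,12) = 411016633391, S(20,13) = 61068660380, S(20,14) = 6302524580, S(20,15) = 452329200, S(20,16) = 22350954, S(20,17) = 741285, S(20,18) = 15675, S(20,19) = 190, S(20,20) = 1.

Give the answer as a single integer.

@21  (21,1):1·1+0→1, (21,2):524287·2+1→1048575, (21,3):580606446·3+524287→1742343625, (21,4):45232115901·4+580606446→181509070050, (21,5):749206090500·5+45232115901→3791262568401, (21,6):4306078895384·6+749206090500→26585679462804, (21,7):11143554045652·7+4306078895384→82310957214948, (21,8):15170932662679·8+11143554045652→132511015347084, (21,9):12011282644725·9+15170932662679→123272476465204, (21,10):5917584964655·10+12011282644725→71187132291275, (21,11):1900842429486·11+5917584964655→26826851689001, (21,12):411016633391·12+1900842429486→6833042030178, (21,13):61068660380·13+411016633391→1204909218331, (21,14):6302524580·14+61068660380→149304004500, (21,15):452329200·15+6302524580→13087462580, (21,16):22350954·16+452329200→809944464, (21,17):741285·17+22350954→34952799, (21,18):15675·18+741285→1023435, (21,19):190·19+15675→19285, (21,20):1·20+190→210, (21,21):0·21+1→1
B_21 = ΣS(21,k) = 1+1048575+1742343625+181509070050+3791262568401+26585679462804+82310957214948+132511015347084+123272476465204+71187132291275+26826851689001+6833042030178+1204909218331+149304004500+13087462580+809944464+34952799+1023435+19285+210+1 = 474869816156751

474869816156751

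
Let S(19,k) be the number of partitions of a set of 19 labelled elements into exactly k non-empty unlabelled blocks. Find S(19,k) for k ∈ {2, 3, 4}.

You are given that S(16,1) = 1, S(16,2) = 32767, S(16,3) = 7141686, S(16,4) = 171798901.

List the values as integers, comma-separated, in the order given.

@17  (17,1):1·1+0→1, (17,2):32767·2+1→65535, (17,3):7141686·3+32767→21457825, (17,4):171798901·4+7141686→694337290
@18  (18,1):1·1+0→1, (18,2):65535·2+1→131071, (18,3):21457825·3+65535→64439010, (18,4):694337290·4+21457825→2798806985
@19  (19,2):131071·2+1→262143, (19,3):64439010·3+131071→193448101, (19,4):2798806985·4+64439010→11259666950
Read S(19,2) = 262143, S(19,3) = 193448101, S(19,4) = 11259666950.

262143, 193448101, 11259666950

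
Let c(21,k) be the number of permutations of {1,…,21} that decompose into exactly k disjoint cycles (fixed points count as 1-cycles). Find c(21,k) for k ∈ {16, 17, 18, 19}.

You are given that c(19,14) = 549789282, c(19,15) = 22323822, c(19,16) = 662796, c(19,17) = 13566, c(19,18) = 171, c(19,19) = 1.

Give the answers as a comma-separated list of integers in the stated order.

i=20: T(20,15)=549789282+19·22323822=973941900 | T(20,16)=22323822+19·662796=34916946 | T(20,17)=662796+19·13566=920550 | T(20,18)=13566+19·171=16815 | T(20,19)=171+19·1=190
i=21: T(21,16)=973941900+20·34916946=1672280820 | T(21,17)=34916946+20·920550=53327946 | T(21,18)=920550+20·16815=1256850 | T(21,19)=16815+20·190=20615
Read c(21,16) = 1672280820, c(21,17) = 53327946, c(21,18) = 1256850, c(21,19) = 20615.

1672280820, 53327946, 1256850, 20615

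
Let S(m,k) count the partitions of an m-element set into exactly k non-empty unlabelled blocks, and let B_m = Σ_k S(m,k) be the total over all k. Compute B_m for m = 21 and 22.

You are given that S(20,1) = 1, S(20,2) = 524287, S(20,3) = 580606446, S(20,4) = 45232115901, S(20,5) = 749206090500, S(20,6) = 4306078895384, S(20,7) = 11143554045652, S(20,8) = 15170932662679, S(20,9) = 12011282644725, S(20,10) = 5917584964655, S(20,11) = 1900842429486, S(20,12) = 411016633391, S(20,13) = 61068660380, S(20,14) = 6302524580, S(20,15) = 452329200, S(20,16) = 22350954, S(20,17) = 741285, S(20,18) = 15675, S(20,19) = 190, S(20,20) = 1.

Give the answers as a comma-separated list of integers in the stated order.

474869816156751, 4506715738447323

i=21: T(21,1)=0+1·1=1 | T(21,2)=1+2·524287=1048575 | T(21,3)=524287+3·580606446=1742343625 | T(21,4)=580606446+4·45232115901=181509070050 | T(21,5)=45232115901+5·749206090500=3791262568401 | T(21,6)=749206090500+6·4306078895384=26585679462804 | T(21,7)=4306078895384+7·11143554045652=82310957214948 | T(21,8)=11143554045652+8·15170932662679=132511015347084 | T(21,9)=15170932662679+9·12011282644725=123272476465204 | T(21,10)=12011282644725+10·5917584964655=71187132291275 | T(21,11)=5917584964655+11·1900842429486=26826851689001 | T(21,12)=1900842429486+12·411016633391=6833042030178 | T(21,13)=411016633391+13·61068660380=1204909218331 | T(21,14)=61068660380+14·6302524580=149304004500 | T(21,15)=6302524580+15·452329200=13087462580 | T(21,16)=452329200+16·22350954=809944464 | T(21,17)=22350954+17·741285=34952799 | T(21,18)=741285+18·15675=1023435 | T(21,19)=15675+19·190=19285 | T(21,20)=190+20·1=210 | T(21,21)=1+21·0=1
i=22: T(22,1)=0+1·1=1 | T(22,2)=1+2·1048575=2097151 | T(22,3)=1048575+3·1742343625=5228079450 | T(22,4)=1742343625+4·181509070050=727778623825 | T(22,5)=181509070050+5·3791262568401=19137821912055 | T(22,6)=3791262568401+6·26585679462804=163305339345225 | T(22,7)=26585679462804+7·82310957214948=602762379967440 | T(22,8)=82310957214948+8·132511015347084=1142399079991620 | T(22,9)=132511015347084+9·123272476465204=1241963303533920 | T(22,10)=123272476465204+10·71187132291275=835143799377954 | T(22,11)=71187132291275+11·26826851689001=366282500870286 | T(22,12)=26826851689001+12·6833042030178=108823356051137 | T(22,13)=6833042030178+13·1204909218331=22496861868481 | T(22,14)=1204909218331+14·149304004500=3295165281331 | T(22,15)=149304004500+15·13087462580=345615943200 | T(22,16)=13087462580+16·809944464=26046574004 | T(22,17)=809944464+17·34952799=1404142047 | T(22,18)=34952799+18·1023435=53374629 | T(22,19)=1023435+19·19285=1389850 | T(22,20)=19285+20·210=23485 | T(22,21)=210+21·1=231 | T(22,22)=1+22·0=1
B_21 = ΣS(21,k) = 1+1048575+1742343625+181509070050+3791262568401+26585679462804+82310957214948+132511015347084+123272476465204+71187132291275+26826851689001+6833042030178+1204909218331+149304004500+13087462580+809944464+34952799+1023435+19285+210+1 = 474869816156751
B_22 = ΣS(22,k) = 1+2097151+5228079450+727778623825+19137821912055+163305339345225+602762379967440+1142399079991620+1241963303533920+835143799377954+366282500870286+108823356051137+22496861868481+3295165281331+345615943200+26046574004+1404142047+53374629+1389850+23485+231+1 = 4506715738447323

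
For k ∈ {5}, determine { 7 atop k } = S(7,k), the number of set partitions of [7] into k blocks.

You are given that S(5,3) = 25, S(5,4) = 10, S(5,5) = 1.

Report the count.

140

row 6: T[6][4]=4·10+25=65  T[6][5]=5·1+10=15
row 7: T[7][5]=5·15+65=140
Read S(7,5) = 140.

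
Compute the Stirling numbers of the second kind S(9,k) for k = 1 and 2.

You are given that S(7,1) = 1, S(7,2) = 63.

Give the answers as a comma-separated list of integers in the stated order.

1, 255

i=8: T(8,1)=0+1·1=1 | T(8,2)=1+2·63=127
i=9: T(9,1)=0+1·1=1 | T(9,2)=1+2·127=255
Read S(9,1) = 1, S(9,2) = 255.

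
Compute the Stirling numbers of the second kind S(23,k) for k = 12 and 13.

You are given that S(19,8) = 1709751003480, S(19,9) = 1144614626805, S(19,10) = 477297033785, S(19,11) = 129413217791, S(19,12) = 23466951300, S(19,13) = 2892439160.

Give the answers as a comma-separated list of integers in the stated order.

r20: T_20,9=9×1144614626805+1709751003480=12011282644725; T_20,10=10×477297033785+1144614626805=5917584964655; T_20,11=11×129413217791+477297033785=1900842429486; T_20,12=12×23466951300+129413217791=411016633391; T_20,13=13×2892439160+23466951300=61068660380
r21: T_21,10=10×5917584964655+12011282644725=71187132291275; T_21,11=11×1900842429486+5917584964655=26826851689001; T_21,12=12×411016633391+1900842429486=6833042030178; T_21,13=13×61068660380+411016633391=1204909218331
r22: T_22,11=11×26826851689001+71187132291275=366282500870286; T_22,12=12×6833042030178+26826851689001=108823356051137; T_22,13=13×1204909218331+6833042030178=22496861868481
r23: T_23,12=12×108823356051137+366282500870286=1672162773483930; T_23,13=13×22496861868481+108823356051137=401282560341390
Read S(23,12) = 1672162773483930, S(23,13) = 401282560341390.

1672162773483930, 401282560341390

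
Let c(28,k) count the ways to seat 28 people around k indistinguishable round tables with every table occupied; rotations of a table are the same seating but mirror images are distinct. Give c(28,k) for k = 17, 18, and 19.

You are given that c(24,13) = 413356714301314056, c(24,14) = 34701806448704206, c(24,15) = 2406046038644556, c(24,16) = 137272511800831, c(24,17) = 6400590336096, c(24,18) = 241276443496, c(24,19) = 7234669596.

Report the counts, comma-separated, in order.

25117208862499312650, 1340675942971287195, 60383004803151030

[25] T[25,14]:24*34701806448704206+413356714301314056=1246200069070215000 · T[25,15]:24*2406046038644556+34701806448704206=92446911376173550 · T[25,16]:24*137272511800831+2406046038644556=5700586321864500 · T[25,17]:24*6400590336096+137272511800831=290886679867135 · T[25,18]:24*241276443496+6400590336096=12191224980000 · T[25,19]:24*7234669596+241276443496=414908513800
[26] T[26,15]:25*92446911376173550+1246200069070215000=3557372853474553750 · T[26,16]:25*5700586321864500+92446911376173550=234961569422786050 · T[26,17]:25*290886679867135+5700586321864500=12972753318542875 · T[26,18]:25*12191224980000+290886679867135=595667304367135 · T[26,19]:25*414908513800+12191224980000=22563937825000
[27] T[27,16]:26*234961569422786050+3557372853474553750=9666373658466991050 · T[27,17]:26*12972753318542875+234961569422786050=572253155704900800 · T[27,18]:26*595667304367135+12972753318542875=28460103232088385 · T[27,19]:26*22563937825000+595667304367135=1182329687817135
[28] T[28,17]:27*572253155704900800+9666373658466991050=25117208862499312650 · T[28,18]:27*28460103232088385+572253155704900800=1340675942971287195 · T[28,19]:27*1182329687817135+28460103232088385=60383004803151030
Read c(28,17) = 25117208862499312650, c(28,18) = 1340675942971287195, c(28,19) = 60383004803151030.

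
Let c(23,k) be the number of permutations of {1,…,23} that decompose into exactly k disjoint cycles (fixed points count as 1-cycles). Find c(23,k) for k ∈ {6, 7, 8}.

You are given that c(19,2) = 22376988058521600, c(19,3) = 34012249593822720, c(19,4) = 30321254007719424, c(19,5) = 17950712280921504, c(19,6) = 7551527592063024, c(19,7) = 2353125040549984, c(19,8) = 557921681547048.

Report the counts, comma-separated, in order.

r20: T_20,3=19×34012249593822720+22376988058521600=668609730341153280; T_20,4=19×30321254007719424+34012249593822720=610116075740491776; T_20,5=19×17950712280921504+30321254007719424=371384787345228000; T_20,6=19×7551527592063024+17950712280921504=161429736530118960; T_20,7=19×2353125040549984+7551527592063024=52260903362512720; T_20,8=19×557921681547048+2353125040549984=12953636989943896
r21: T_21,4=20×610116075740491776+668609730341153280=12870931245150988800; T_21,5=20×371384787345228000+610116075740491776=8037811822645051776; T_21,6=20×161429736530118960+371384787345228000=3599979517947607200; T_21,7=20×52260903362512720+161429736530118960=1206647803780373360; T_21,8=20×12953636989943896+52260903362512720=311333643161390640
r22: T_22,5=21×8037811822645051776+12870931245150988800=181664979520697076096; T_22,6=21×3599979517947607200+8037811822645051776=83637381699544802976; T_22,7=21×1206647803780373360+3599979517947607200=28939583397335447760; T_22,8=21×311333643161390640+1206647803780373360=7744654310169576800
r23: T_23,6=22×83637381699544802976+181664979520697076096=2021687376910682741568; T_23,7=22×28939583397335447760+83637381699544802976=720308216440924653696; T_23,8=22×7744654310169576800+28939583397335447760=199321978221066137360
Read c(23,6) = 2021687376910682741568, c(23,7) = 720308216440924653696, c(23,8) = 199321978221066137360.

2021687376910682741568, 720308216440924653696, 199321978221066137360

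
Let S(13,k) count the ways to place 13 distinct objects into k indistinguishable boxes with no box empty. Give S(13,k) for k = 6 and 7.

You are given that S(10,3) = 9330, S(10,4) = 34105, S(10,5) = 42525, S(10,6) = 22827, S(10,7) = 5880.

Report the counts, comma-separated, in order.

[11] T[11,4]:4*34105+9330=145750 · T[11,5]:5*42525+34105=246730 · T[11,6]:6*22827+42525=179487 · T[11,7]:7*5880+22827=63987
[12] T[12,5]:5*246730+145750=1379400 · T[12,6]:6*179487+246730=1323652 · T[12,7]:7*63987+179487=627396
[13] T[13,6]:6*1323652+1379400=9321312 · T[13,7]:7*627396+1323652=5715424
Read S(13,6) = 9321312, S(13,7) = 5715424.

9321312, 5715424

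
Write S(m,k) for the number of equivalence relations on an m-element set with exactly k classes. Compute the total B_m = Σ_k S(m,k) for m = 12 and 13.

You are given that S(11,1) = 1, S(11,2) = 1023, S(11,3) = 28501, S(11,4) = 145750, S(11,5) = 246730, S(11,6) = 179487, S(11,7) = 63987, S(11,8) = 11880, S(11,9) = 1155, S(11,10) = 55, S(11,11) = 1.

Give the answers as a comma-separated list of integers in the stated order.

r12: T_12,1=1×1+0=1; T_12,2=2×1023+1=2047; T_12,3=3×28501+1023=86526; T_12,4=4×145750+28501=611501; T_12,5=5×246730+145750=1379400; T_12,6=6×179487+246730=1323652; T_12,7=7×63987+179487=627396; T_12,8=8×11880+63987=159027; T_12,9=9×1155+11880=22275; T_12,10=10×55+1155=1705; T_12,11=11×1+55=66; T_12,12=12×0+1=1
r13: T_13,1=1×1+0=1; T_13,2=2×2047+1=4095; T_13,3=3×86526+2047=261625; T_13,4=4×611501+86526=2532530; T_13,5=5×1379400+611501=7508501; T_13,6=6×1323652+1379400=9321312; T_13,7=7×627396+1323652=5715424; T_13,8=8×159027+627396=1899612; T_13,9=9×22275+159027=359502; T_13,10=10×1705+22275=39325; T_13,11=11×66+1705=2431; T_13,12=12×1+66=78; T_13,13=13×0+1=1
B_12 = ΣS(12,k) = 1+2047+86526+611501+1379400+1323652+627396+159027+22275+1705+66+1 = 4213597
B_13 = ΣS(13,k) = 1+4095+261625+2532530+7508501+9321312+5715424+1899612+359502+39325+2431+78+1 = 27644437

4213597, 27644437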